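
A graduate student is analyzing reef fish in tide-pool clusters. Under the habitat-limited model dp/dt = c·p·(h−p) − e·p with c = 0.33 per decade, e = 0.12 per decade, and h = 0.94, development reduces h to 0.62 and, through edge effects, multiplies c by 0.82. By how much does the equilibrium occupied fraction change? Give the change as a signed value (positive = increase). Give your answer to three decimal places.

-0.400

Before: p* = h − e/c = 0.94 − 0.12/0.33 = 0.94 − 0.3636 = 0.5764.
After: c = 0.2706, e = 0.12, h = 0.62; p* = 0.62 − 0.12/0.2706 = 0.1765.
Δp* = 0.1765 − 0.5764 = -0.3998.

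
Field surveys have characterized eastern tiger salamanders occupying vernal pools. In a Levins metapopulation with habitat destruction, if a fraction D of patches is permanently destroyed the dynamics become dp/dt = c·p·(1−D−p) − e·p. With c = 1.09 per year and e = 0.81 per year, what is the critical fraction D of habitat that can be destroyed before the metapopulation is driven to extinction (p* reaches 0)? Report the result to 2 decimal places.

0.26

The nontrivial equilibrium is p* = (1−D) − e/c; extinction occurs when this hits zero.
So D_crit = 1 − e/c = 1 − 0.81/1.09 = 1 − 0.7431 = 0.2569.
Note this equals the original equilibrium occupancy — the Levins extinction-debt result.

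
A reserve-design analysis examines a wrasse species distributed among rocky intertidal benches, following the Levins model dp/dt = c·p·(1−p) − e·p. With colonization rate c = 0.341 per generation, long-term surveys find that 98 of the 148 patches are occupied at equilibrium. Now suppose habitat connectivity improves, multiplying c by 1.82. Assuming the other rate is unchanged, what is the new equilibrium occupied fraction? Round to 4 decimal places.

Observed p* = 98/148 = 0.66216.
Balance c(1−p*) = e gives e = 0.341×(1 − 0.66216) = 0.11520.
New p* = 1 − e/c = 1 − 0.11520/0.62062 = 0.81438.

0.8144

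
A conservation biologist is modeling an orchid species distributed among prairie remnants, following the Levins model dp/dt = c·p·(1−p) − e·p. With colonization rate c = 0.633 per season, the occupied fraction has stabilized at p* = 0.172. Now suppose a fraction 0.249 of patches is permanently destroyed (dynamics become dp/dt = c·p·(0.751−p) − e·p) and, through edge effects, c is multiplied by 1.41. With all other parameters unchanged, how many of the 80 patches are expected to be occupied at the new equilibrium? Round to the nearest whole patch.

13

Balance c(1−p*) = e gives e = 0.633×(1 − 0.17200) = 0.52412.
New p* = 0.751 − e/c = 0.751 − 0.52412/0.89253 = 0.16377.
Expected occupied = 80 × 0.16377 = 13.10 ≈ 13.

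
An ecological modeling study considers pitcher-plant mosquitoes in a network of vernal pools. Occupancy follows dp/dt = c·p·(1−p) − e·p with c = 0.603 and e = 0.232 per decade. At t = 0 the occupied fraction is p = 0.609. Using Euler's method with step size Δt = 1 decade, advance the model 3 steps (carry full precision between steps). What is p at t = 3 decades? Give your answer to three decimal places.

Update rule: p ← p + [c·p·(1−p) − e·p]·Δt with Δt = 1.
p: 0.60900 → 0.61130  (Δp = +0.00230)
p: 0.61130 → 0.61276  (Δp = +0.00146)
p: 0.61276 → 0.61368  (Δp = +0.00092)

0.614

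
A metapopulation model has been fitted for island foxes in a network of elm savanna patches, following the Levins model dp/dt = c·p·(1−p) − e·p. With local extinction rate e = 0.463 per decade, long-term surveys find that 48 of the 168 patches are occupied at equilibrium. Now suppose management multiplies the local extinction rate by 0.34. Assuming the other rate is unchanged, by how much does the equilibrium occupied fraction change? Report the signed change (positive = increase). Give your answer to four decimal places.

0.4714

Observed p* = 48/168 = 0.28571.
Balance c(1−p*) = e gives c = e/(1 − 0.28571) = 0.463/0.71429 = 0.64820.
New p* = 1 − e/c = 1 − 0.15742/0.64820 = 0.75714.
Δp* = 0.75714 − 0.28571 = +0.47143.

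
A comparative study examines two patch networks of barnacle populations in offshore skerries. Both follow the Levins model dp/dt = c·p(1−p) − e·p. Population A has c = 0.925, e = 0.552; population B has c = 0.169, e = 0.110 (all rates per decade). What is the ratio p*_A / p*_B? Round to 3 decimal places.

1.155

A: p*_A = 1 − 0.552/0.925 = 0.4032.
B: p*_B = 1 − 0.110/0.169 = 0.3491.
p*_A / p*_B = 0.4032/0.3491 = 1.1551.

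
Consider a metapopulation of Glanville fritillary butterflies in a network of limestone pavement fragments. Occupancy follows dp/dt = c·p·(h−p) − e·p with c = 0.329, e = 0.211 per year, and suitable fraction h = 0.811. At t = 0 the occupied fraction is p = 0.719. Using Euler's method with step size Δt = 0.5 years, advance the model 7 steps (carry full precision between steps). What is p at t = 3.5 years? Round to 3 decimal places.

Update rule: p ← p + [c·p·(h−p) − e·p]·Δt with Δt = 0.5.
t = 0.5: p = 0.71900 + (-0.06497) = 0.65403
t = 1: p = 0.65403 + (-0.05211) = 0.60192
t = 1.5: p = 0.60192 + (-0.04280) = 0.55912
t = 2: p = 0.55912 + (-0.03582) = 0.52330
t = 2.5: p = 0.52330 + (-0.03044) = 0.49285
t = 3: p = 0.49285 + (-0.02620) = 0.46665
t = 3.5: p = 0.46665 + (-0.02280) = 0.44385

0.444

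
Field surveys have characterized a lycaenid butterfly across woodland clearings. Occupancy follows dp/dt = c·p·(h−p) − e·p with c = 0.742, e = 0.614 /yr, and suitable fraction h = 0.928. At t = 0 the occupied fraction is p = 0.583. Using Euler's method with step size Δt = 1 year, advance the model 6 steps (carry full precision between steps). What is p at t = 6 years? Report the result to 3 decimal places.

Update rule: p ← p + [c·p·(h−p) − e·p]·Δt with Δt = 1.
step 1: Δp = -0.20872, p = 0.37428
step 2: Δp = -0.07603, p = 0.29825
step 3: Δp = -0.04376, p = 0.25449
step 4: Δp = -0.02908, p = 0.22541
step 5: Δp = -0.02089, p = 0.20452
step 6: Δp = -0.01578, p = 0.18874

0.189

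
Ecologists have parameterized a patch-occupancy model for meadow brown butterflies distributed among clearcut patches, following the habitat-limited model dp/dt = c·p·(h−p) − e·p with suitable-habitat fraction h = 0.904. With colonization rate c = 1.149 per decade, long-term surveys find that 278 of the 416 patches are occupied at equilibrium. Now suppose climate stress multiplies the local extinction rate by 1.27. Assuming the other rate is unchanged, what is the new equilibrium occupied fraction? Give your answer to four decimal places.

0.6046

Observed p* = 278/416 = 0.66827.
Balance c(h−p*) = e gives e = 1.149×(0.904 − 0.66827) = 0.27085.
New p* = 0.904 − e/c = 0.904 − 0.34398/1.14900 = 0.60463.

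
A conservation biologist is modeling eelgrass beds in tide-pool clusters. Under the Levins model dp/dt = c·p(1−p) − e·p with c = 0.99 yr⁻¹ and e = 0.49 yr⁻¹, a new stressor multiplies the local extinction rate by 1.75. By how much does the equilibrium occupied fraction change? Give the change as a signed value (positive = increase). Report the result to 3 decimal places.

Before: p* = 1 − 0.49/0.99 = 0.5051.
After the change, c = 0.99, e = 0.8575, so p* = 1 − 0.8575/0.99 = 0.1338.
Δp* = 0.1338 − 0.5051 = -0.3712.

-0.371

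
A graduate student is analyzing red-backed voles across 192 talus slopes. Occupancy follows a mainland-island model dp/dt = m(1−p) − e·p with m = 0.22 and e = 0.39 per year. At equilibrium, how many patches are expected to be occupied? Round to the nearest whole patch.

p* = m/(m+e) = 0.22/0.6100 = 0.3607.
Expected occupied patches = N × p* = 192 × 0.3607 = 69.25 ≈ 69.

69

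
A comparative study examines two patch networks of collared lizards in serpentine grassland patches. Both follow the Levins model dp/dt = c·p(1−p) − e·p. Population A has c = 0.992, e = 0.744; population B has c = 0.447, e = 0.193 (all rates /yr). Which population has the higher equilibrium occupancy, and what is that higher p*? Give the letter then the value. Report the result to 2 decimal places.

A: p*_A = 1 − 0.744/0.992 = 0.2500.
B: p*_B = 1 − 0.193/0.447 = 0.5682.
B is higher at 0.5682.

B, 0.57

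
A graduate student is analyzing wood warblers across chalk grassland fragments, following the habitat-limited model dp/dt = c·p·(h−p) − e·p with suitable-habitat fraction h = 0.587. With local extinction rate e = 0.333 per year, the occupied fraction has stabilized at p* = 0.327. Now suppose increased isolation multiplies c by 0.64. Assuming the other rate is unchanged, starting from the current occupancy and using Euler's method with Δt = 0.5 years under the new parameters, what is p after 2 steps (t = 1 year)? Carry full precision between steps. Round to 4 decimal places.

Balance c(h−p*) = e gives c = e/(0.587 − 0.32700) = 0.333/0.26000 = 1.28077.
Starting from p₀ = 0.32700; update p ← p + (dp/dt)·Δt with the new parameters.
t = 0.5: p = 0.32700 + (-0.01960) = 0.30740
t = 1: p = 0.30740 + (-0.01596) = 0.29144

0.2914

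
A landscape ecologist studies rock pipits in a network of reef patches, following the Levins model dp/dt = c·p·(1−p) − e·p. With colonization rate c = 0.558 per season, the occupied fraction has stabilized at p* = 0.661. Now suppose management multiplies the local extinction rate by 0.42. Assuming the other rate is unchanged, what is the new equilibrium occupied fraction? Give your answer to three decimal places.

Balance c(1−p*) = e gives e = 0.558×(1 − 0.66100) = 0.18916.
New p* = 1 − e/c = 1 − 0.07945/0.55800 = 0.85762.

0.858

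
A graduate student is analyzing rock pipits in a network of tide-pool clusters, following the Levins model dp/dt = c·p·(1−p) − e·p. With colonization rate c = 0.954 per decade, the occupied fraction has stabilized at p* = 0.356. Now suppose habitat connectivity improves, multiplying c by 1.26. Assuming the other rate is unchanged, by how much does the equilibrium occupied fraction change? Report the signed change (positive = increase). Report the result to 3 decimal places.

0.133

Balance c(1−p*) = e gives e = 0.954×(1 − 0.35600) = 0.61438.
New p* = 1 − e/c = 1 − 0.61438/1.20204 = 0.48889.
Δp* = 0.48889 − 0.35600 = +0.13289.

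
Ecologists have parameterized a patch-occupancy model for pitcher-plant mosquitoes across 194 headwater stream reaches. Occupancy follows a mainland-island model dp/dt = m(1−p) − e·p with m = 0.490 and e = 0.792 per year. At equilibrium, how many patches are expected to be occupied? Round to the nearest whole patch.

74

p* = m/(m+e) = 0.490/1.2820 = 0.3822.
Expected occupied patches = N × p* = 194 × 0.3822 = 74.15 ≈ 74.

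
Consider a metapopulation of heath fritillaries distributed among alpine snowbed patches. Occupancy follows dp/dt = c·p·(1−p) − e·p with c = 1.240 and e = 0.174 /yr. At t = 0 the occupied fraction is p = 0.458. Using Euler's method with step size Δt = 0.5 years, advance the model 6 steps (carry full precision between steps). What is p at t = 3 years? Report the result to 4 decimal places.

Update rule: p ← p + [c·p·(1−p) − e·p]·Δt with Δt = 0.5.
step 1: Δp = +0.11406, p = 0.57206
step 2: Δp = +0.10201, p = 0.67407
step 3: Δp = +0.07757, p = 0.75164
step 4: Δp = +0.05035, p = 0.80199
step 5: Δp = +0.02869, p = 0.83067
step 6: Δp = +0.01494, p = 0.84561

0.8456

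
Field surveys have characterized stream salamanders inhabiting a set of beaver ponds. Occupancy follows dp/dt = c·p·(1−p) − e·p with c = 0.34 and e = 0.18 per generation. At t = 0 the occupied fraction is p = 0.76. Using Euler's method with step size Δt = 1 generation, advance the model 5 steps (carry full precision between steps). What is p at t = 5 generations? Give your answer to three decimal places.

Update rule: p ← p + [c·p·(1−p) − e·p]·Δt with Δt = 1.
p: 0.76000 → 0.68522  (Δp = -0.07478)
p: 0.68522 → 0.63521  (Δp = -0.05000)
p: 0.63521 → 0.59966  (Δp = -0.03555)
p: 0.59966 → 0.57334  (Δp = -0.02632)
p: 0.57334 → 0.55331  (Δp = -0.02003)

0.553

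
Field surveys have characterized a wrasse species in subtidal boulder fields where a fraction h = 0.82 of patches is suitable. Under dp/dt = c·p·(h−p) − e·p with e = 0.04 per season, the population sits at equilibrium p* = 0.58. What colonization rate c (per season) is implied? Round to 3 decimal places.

0.167

At equilibrium c(h−p*) = e, so c = e/(h−p*).
c = 0.04/(0.82 − 0.58) = 0.04/0.2400 = 0.1667.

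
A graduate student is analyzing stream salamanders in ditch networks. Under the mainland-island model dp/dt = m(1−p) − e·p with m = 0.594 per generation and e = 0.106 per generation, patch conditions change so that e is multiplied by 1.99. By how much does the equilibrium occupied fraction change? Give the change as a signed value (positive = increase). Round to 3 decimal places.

-0.111

Before: p* = 0.594/(0.594+0.106) = 0.8486.
After: m = 0.594, e = 0.21094; p* = 0.594/0.8049 = 0.7379.
Δp* = 0.7379 − 0.8486 = -0.1106.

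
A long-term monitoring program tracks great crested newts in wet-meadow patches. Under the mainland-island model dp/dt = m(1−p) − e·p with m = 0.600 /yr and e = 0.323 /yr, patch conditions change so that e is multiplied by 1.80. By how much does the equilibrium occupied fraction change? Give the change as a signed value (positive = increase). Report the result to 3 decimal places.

-0.142

Before: p* = 0.600/(0.600+0.323) = 0.6501.
After: m = 0.6, e = 0.5814; p* = 0.6/1.1814 = 0.5079.
Δp* = 0.5079 − 0.6501 = -0.1422.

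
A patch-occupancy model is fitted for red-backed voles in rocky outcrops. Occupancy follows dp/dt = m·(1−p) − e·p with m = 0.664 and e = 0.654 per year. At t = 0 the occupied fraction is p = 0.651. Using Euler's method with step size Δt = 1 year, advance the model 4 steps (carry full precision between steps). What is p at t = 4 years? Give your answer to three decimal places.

Update rule: p ← p + [m·(1−p) − e·p]·Δt with Δt = 1.
t = 1: p = 0.65100 + (-0.19402) = 0.45698
t = 2: p = 0.45698 + (+0.06170) = 0.51868
t = 3: p = 0.51868 + (-0.01962) = 0.49906
t = 4: p = 0.49906 + (+0.00624) = 0.50530

0.505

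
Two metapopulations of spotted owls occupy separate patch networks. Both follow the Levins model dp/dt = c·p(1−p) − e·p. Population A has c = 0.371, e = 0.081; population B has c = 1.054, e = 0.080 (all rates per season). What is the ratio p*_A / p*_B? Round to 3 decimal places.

0.846

A: p*_A = 1 − 0.081/0.371 = 0.7817.
B: p*_B = 1 − 0.080/1.054 = 0.9241.
p*_A / p*_B = 0.7817/0.9241 = 0.8459.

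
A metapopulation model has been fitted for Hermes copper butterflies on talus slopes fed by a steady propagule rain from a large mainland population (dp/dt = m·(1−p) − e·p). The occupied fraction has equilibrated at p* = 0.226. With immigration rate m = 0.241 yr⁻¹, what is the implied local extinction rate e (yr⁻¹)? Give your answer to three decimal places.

0.825

At equilibrium m(1−p*) = e·p*, so e = m(1−p*)/p*.
e = 0.241 × 0.7740 / 0.226 = 0.8254.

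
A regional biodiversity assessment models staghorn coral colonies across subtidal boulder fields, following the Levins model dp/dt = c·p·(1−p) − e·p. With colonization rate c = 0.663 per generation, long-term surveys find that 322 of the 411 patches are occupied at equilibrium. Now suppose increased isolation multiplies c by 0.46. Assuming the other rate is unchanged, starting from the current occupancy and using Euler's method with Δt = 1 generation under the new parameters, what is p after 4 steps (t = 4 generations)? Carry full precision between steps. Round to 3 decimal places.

0.625

Observed p* = 322/411 = 0.78345.
Balance c(1−p*) = e gives e = 0.663×(1 − 0.78345) = 0.14357.
Starting from p₀ = 0.78345; update p ← p + (dp/dt)·Δt with the new parameters.
t = 1: p = 0.78345 + (-0.06074) = 0.72272
t = 2: p = 0.72272 + (-0.04264) = 0.68007
t = 3: p = 0.68007 + (-0.03128) = 0.64879
t = 4: p = 0.64879 + (-0.02365) = 0.62514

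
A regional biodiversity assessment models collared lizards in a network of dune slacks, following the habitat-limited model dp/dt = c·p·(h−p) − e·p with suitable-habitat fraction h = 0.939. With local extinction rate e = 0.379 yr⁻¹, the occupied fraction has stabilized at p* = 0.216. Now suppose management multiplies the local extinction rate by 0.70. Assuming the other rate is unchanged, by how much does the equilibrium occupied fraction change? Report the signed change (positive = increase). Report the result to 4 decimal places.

Balance c(h−p*) = e gives c = e/(0.939 − 0.21600) = 0.379/0.72300 = 0.52420.
New p* = 0.939 − e/c = 0.939 − 0.26530/0.52420 = 0.43290.
Δp* = 0.43290 − 0.21600 = +0.21690.

0.2169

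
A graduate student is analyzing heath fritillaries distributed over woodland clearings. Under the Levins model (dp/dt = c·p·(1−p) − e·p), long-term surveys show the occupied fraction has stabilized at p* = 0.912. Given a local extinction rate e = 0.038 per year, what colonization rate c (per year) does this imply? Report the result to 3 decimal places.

At equilibrium c(1−p*) = e, so c = e/(1−p*).
c = 0.038/(1 − 0.912) = 0.038/0.0880 = 0.4318.

0.432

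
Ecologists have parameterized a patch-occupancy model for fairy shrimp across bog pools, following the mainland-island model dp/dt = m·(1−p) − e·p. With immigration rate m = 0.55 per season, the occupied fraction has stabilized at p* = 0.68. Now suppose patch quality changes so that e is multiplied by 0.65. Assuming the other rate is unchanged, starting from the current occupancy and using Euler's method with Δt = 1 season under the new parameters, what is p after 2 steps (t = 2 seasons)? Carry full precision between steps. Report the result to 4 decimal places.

Balance m(1−p*) = e·p* gives e = m(1−p*)/p* = 0.55×0.32000/0.68000 = 0.25882.
Starting from p₀ = 0.68000; update p ← p + (dp/dt)·Δt with the new parameters.
  1  |  dp/dt·Δt = +0.061600  |  p_1 = 0.741600
  2  |  dp/dt·Δt = +0.017357  |  p_2 = 0.758957

0.7590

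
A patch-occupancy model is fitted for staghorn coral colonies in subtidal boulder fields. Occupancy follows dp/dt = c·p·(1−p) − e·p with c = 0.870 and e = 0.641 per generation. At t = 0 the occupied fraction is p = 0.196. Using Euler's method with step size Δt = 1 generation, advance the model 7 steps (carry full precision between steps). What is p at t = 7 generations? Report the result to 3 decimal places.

0.248

Update rule: p ← p + [c·p·(1−p) − e·p]·Δt with Δt = 1.
  1  |  dp/dt·Δt = +0.011462  |  p_1 = 0.207462
  2  |  dp/dt·Δt = +0.010064  |  p_2 = 0.217526
  3  |  dp/dt·Δt = +0.008647  |  p_3 = 0.226173
  4  |  dp/dt·Δt = +0.007289  |  p_4 = 0.233462
  5  |  dp/dt·Δt = +0.006044  |  p_5 = 0.239506
  6  |  dp/dt·Δt = +0.004941  |  p_6 = 0.244447
  7  |  dp/dt·Δt = +0.003992  |  p_7 = 0.248439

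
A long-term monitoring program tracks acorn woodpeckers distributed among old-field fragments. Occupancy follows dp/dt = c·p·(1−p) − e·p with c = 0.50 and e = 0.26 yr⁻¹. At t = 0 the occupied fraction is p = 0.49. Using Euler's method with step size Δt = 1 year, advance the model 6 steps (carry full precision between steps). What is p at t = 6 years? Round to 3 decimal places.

0.482

Update rule: p ← p + [c·p·(1−p) − e·p]·Δt with Δt = 1.
t = 1: p = 0.49000 + (-0.00245) = 0.48755
t = 2: p = 0.48755 + (-0.00184) = 0.48571
t = 3: p = 0.48571 + (-0.00139) = 0.48432
t = 4: p = 0.48432 + (-0.00105) = 0.48328
t = 5: p = 0.48328 + (-0.00079) = 0.48248
t = 6: p = 0.48248 + (-0.00060) = 0.48189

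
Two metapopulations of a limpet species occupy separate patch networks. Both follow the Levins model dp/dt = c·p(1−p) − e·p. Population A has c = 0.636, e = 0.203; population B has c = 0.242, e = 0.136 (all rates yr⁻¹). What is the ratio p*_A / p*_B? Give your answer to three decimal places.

1.554

A: p*_A = 1 − 0.203/0.636 = 0.6808.
B: p*_B = 1 − 0.136/0.242 = 0.4380.
p*_A / p*_B = 0.6808/0.4380 = 1.5543.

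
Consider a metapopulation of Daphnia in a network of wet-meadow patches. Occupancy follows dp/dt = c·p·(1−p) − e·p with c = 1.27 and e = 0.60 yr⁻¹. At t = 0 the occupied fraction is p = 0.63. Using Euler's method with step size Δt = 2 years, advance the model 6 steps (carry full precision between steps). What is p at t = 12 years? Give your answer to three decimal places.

0.528

Update rule: p ← p + [c·p·(1−p) − e·p]·Δt with Δt = 2.
t = 2: p = 0.63000 + (-0.16393) = 0.46607
t = 4: p = 0.46607 + (+0.07279) = 0.53886
t = 6: p = 0.53886 + (-0.01547) = 0.52339
t = 8: p = 0.52339 + (+0.00554) = 0.52893
t = 10: p = 0.52893 + (-0.00184) = 0.52709
t = 12: p = 0.52709 + (+0.00063) = 0.52772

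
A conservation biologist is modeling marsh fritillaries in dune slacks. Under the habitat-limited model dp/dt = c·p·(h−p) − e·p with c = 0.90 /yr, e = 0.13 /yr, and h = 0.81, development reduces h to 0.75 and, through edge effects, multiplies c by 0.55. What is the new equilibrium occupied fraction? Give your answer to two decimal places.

0.49

Before: p* = h − e/c = 0.81 − 0.13/0.90 = 0.81 − 0.1444 = 0.6656.
After: c = 0.495, e = 0.13, h = 0.75; p* = 0.75 − 0.13/0.495 = 0.4874.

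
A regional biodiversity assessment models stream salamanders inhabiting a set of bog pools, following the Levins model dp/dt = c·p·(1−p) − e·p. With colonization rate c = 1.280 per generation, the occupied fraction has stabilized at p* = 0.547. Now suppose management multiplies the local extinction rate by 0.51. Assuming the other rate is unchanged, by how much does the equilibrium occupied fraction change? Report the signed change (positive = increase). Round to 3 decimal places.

Balance c(1−p*) = e gives e = 1.280×(1 − 0.54700) = 0.57984.
New p* = 1 − e/c = 1 − 0.29572/1.28000 = 0.76897.
Δp* = 0.76897 − 0.54700 = +0.22197.

0.222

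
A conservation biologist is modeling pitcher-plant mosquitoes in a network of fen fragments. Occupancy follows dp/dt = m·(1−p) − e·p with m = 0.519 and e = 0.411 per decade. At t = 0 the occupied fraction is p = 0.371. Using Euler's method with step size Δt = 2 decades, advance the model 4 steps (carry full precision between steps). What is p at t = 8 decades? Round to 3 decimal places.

Update rule: p ← p + [m·(1−p) − e·p]·Δt with Δt = 2.
step 1: Δp = +0.34794, p = 0.71894
step 2: Δp = -0.29923, p = 0.41971
step 3: Δp = +0.25734, p = 0.67705
step 4: Δp = -0.22131, p = 0.45574

0.456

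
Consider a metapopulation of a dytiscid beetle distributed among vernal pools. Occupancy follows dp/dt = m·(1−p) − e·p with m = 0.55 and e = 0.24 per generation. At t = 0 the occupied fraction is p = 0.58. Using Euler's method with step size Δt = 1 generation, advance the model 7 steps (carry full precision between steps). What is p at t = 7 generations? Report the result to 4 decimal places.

0.6962

Update rule: p ← p + [m·(1−p) − e·p]·Δt with Δt = 1.
t = 1: p = 0.58000 + (+0.09180) = 0.67180
t = 2: p = 0.67180 + (+0.01928) = 0.69108
t = 3: p = 0.69108 + (+0.00405) = 0.69513
t = 4: p = 0.69513 + (+0.00085) = 0.69598
t = 5: p = 0.69598 + (+0.00018) = 0.69616
t = 6: p = 0.69616 + (+0.00004) = 0.69619
t = 7: p = 0.69619 + (+0.00001) = 0.69620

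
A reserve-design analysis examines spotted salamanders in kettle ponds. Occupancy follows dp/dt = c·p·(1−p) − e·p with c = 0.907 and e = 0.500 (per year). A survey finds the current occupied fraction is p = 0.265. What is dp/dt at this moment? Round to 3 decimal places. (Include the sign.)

0.044

Colonization term: c·p·(1−p) = 0.907×0.265×0.7350 = 0.17666.
Extinction term: e·p = 0.13250.
dp/dt = 0.17666 − 0.13250 = 0.04416.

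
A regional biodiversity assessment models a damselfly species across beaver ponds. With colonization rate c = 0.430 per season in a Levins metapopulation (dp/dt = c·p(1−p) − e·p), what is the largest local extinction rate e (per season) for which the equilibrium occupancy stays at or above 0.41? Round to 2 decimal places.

1 − e/c ≥ 0.41 ⇒ e ≤ c(1 − 0.41) = 0.430 × 0.5900.
e_max = 0.2537.

0.25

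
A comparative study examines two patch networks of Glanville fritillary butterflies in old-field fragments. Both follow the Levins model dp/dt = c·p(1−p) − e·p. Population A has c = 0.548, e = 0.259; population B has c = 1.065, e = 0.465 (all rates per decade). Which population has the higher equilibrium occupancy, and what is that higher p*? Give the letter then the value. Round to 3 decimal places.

A: p*_A = 1 − 0.259/0.548 = 0.5274.
B: p*_B = 1 − 0.465/1.065 = 0.5634.
B is higher at 0.5634.

B, 0.563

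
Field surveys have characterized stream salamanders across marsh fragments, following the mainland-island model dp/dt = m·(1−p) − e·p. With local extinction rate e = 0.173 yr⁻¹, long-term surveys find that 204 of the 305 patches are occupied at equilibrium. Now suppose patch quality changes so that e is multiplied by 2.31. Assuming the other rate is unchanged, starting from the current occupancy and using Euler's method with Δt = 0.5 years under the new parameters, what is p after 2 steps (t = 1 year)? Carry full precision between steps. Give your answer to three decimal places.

Observed p* = 204/305 = 0.66885.
Balance m(1−p*) = e·p* gives m = e·p*/(1−p*) = 0.173×0.66885/0.33115 = 0.34943.
Starting from p₀ = 0.66885; update p ← p + (dp/dt)·Δt with the new parameters.
t = 0.5: p = 0.66885 + (-0.07579) = 0.59306
t = 1: p = 0.59306 + (-0.04741) = 0.54566

0.546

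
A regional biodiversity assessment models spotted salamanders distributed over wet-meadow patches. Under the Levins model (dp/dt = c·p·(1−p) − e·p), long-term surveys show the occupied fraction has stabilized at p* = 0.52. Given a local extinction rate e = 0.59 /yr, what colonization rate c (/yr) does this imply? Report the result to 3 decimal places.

1.229

At equilibrium c(1−p*) = e, so c = e/(1−p*).
c = 0.59/(1 − 0.52) = 0.59/0.4800 = 1.2292.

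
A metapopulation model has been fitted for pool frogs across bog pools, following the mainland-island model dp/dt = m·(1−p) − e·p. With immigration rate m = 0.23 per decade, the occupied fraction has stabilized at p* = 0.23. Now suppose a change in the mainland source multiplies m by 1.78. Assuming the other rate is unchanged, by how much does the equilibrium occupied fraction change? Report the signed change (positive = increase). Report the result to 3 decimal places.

Balance m(1−p*) = e·p* gives e = m(1−p*)/p* = 0.23×0.77000/0.23000 = 0.77000.
New p* = m/(m+e) = 0.40940/(0.40940+0.77000) = 0.34713.
Δp* = 0.34713 − 0.23000 = +0.11713.

0.117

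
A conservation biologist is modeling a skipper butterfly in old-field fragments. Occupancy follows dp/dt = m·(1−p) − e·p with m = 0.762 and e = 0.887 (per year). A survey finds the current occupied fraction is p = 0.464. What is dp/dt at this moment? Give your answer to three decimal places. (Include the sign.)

-0.003

Colonization term: m·(1−p) = 0.762×0.5360 = 0.40843.
Extinction term: e·p = 0.41157.
dp/dt = 0.40843 − 0.41157 = -0.00314.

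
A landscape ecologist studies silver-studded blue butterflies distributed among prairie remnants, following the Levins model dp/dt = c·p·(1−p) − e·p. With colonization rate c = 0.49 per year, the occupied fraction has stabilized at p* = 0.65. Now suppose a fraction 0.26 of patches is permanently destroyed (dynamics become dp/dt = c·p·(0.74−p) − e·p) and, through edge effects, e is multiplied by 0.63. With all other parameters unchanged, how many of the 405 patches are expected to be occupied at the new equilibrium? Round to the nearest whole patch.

210

Balance c(1−p*) = e gives e = 0.49×(1 − 0.65000) = 0.17150.
New p* = 0.74 − e/c = 0.74 − 0.10805/0.49000 = 0.51949.
Expected occupied = 405 × 0.51949 = 210.39 ≈ 210.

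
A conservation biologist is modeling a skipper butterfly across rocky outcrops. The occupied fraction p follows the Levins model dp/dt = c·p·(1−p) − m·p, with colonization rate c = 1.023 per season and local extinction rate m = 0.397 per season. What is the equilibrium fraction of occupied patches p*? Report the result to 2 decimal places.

At equilibrium, colonization balances extinction: c·p*·(1−p*) = m·p*.
So p* = 1 − m/c = 1 − 0.397/1.023 = 1 − 0.3881 = 0.6119.

0.61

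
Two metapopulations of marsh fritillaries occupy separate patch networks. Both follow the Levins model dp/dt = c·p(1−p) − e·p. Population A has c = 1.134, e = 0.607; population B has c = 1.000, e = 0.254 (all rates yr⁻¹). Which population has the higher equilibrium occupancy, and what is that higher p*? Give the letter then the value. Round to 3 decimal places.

A: p*_A = 1 − 0.607/1.134 = 0.4647.
B: p*_B = 1 − 0.254/1.000 = 0.7460.
B is higher at 0.7460.

B, 0.746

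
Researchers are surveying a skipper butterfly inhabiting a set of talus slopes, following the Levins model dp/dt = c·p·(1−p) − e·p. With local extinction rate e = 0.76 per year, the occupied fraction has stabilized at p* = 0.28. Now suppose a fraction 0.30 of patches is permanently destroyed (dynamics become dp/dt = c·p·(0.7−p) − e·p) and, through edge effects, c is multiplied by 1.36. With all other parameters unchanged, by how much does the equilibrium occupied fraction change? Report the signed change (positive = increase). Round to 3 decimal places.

Balance c(1−p*) = e gives c = e/(1 − 0.28000) = 0.76/0.72000 = 1.05556.
New p* = 0.7 − e/c = 0.7 − 0.76000/1.43556 = 0.17059.
Δp* = 0.17059 − 0.28000 = -0.10941.

-0.109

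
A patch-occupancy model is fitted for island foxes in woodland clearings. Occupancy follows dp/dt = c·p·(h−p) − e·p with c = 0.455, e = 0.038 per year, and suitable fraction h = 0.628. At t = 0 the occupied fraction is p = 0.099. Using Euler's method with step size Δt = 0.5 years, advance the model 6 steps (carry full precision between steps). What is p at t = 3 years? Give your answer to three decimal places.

Update rule: p ← p + [c·p·(h−p) − e·p]·Δt with Δt = 0.5.
p: 0.09900 → 0.10903  (Δp = +0.01003)
p: 0.10903 → 0.11983  (Δp = +0.01080)
p: 0.11983 → 0.13141  (Δp = +0.01158)
p: 0.13141 → 0.14376  (Δp = +0.01235)
p: 0.14376 → 0.15687  (Δp = +0.01311)
p: 0.15687 → 0.17070  (Δp = +0.01383)

0.171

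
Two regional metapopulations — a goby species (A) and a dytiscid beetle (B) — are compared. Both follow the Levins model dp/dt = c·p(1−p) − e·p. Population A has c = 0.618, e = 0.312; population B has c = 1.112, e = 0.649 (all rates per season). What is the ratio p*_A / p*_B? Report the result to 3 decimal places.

1.189

A: p*_A = 1 − 0.312/0.618 = 0.4951.
B: p*_B = 1 − 0.649/1.112 = 0.4164.
p*_A / p*_B = 0.4951/0.4164 = 1.1892.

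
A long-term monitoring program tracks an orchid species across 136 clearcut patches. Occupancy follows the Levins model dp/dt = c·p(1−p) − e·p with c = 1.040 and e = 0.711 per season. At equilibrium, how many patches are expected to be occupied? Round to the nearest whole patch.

43

p* = 1 − e/c = 1 − 0.711/1.040 = 0.3163.
Expected occupied patches = N × p* = 136 × 0.3163 = 43.02 ≈ 43.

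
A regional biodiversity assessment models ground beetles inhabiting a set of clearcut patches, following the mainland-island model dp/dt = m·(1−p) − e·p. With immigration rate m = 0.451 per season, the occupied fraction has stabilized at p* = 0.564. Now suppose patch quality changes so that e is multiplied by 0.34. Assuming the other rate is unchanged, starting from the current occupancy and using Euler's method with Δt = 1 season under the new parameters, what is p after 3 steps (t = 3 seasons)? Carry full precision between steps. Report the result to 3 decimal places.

Balance m(1−p*) = e·p* gives e = m(1−p*)/p* = 0.451×0.43600/0.56400 = 0.34865.
Starting from p₀ = 0.56400; update p ← p + (dp/dt)·Δt with the new parameters.
  1  |  dp/dt·Δt = +0.129780  |  p_1 = 0.693780
  2  |  dp/dt·Δt = +0.055865  |  p_2 = 0.749645
  3  |  dp/dt·Δt = +0.024048  |  p_3 = 0.773693

0.774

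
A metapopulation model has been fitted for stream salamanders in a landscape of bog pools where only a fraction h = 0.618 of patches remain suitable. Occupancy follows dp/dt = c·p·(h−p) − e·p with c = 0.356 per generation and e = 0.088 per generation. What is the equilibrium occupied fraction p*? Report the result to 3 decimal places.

0.371

Setting dp/dt = 0 and dividing by p* gives c·(h−p*) = e.
So p* = h − e/c = 0.618 − 0.088/0.356 = 0.618 − 0.2472 = 0.3708.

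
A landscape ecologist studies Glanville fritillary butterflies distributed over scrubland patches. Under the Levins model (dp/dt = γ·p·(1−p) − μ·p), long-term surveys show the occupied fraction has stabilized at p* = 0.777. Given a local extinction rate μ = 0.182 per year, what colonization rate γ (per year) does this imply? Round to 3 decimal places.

0.816

At equilibrium γ(1−p*) = μ, so γ = μ/(1−p*).
γ = 0.182/(1 − 0.777) = 0.182/0.2230 = 0.8161.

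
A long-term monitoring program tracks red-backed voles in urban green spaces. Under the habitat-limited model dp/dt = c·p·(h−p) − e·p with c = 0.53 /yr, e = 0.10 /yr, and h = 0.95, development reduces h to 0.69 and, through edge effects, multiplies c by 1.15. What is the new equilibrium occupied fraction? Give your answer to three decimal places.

Before: p* = h − e/c = 0.95 − 0.10/0.53 = 0.95 − 0.1887 = 0.7613.
After: c = 0.6095, e = 0.1, h = 0.69; p* = 0.69 − 0.1/0.6095 = 0.5259.

0.526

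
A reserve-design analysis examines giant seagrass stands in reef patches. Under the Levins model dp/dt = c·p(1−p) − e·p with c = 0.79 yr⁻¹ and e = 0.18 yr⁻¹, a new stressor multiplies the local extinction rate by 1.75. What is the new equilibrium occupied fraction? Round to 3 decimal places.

0.601

Before: p* = 1 − 0.18/0.79 = 0.7722.
After the change, c = 0.79, e = 0.315, so p* = 1 − 0.315/0.79 = 0.6013.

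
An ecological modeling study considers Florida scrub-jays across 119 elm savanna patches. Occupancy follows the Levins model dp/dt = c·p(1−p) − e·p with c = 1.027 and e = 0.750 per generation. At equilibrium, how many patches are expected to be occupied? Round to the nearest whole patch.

32

p* = 1 − e/c = 1 − 0.750/1.027 = 0.2697.
Expected occupied patches = N × p* = 119 × 0.2697 = 32.10 ≈ 32.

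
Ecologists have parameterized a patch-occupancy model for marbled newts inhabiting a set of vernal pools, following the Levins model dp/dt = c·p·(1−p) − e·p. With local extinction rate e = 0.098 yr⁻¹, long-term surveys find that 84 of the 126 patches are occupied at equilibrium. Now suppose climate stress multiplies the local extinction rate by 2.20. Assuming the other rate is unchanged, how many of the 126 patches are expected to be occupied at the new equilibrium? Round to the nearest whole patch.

Observed p* = 84/126 = 0.66667.
Balance c(1−p*) = e gives c = e/(1 − 0.66667) = 0.098/0.33333 = 0.29400.
New p* = 1 − e/c = 1 − 0.21560/0.29400 = 0.26667.
Expected occupied = 126 × 0.26667 = 33.60 ≈ 34.

34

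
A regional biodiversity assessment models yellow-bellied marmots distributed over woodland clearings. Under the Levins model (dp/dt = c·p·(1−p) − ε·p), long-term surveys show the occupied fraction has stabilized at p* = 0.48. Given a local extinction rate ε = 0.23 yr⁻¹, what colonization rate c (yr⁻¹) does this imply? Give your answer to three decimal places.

At equilibrium c(1−p*) = ε, so c = ε/(1−p*).
c = 0.23/(1 − 0.48) = 0.23/0.5200 = 0.4423.

0.442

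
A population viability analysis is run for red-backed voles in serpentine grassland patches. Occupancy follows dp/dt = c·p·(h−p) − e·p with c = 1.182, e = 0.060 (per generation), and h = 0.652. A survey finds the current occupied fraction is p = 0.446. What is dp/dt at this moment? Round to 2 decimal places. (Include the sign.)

Colonization term: c·p·(h−p) = 1.182×0.446×0.2060 = 0.10860.
Extinction term: e·p = 0.02676.
dp/dt = 0.10860 − 0.02676 = 0.08184.

0.08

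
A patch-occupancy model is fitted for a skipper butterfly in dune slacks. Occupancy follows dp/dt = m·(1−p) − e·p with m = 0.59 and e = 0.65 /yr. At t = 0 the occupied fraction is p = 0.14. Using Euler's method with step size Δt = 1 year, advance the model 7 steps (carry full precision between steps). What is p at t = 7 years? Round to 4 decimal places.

Update rule: p ← p + [m·(1−p) − e·p]·Δt with Δt = 1.
  1  |  dp/dt·Δt = +0.416400  |  p_1 = 0.556400
  2  |  dp/dt·Δt = -0.099936  |  p_2 = 0.456464
  3  |  dp/dt·Δt = +0.023985  |  p_3 = 0.480449
  4  |  dp/dt·Δt = -0.005756  |  p_4 = 0.474692
  5  |  dp/dt·Δt = +0.001382  |  p_5 = 0.476074
  6  |  dp/dt·Δt = -0.000332  |  p_6 = 0.475742
  7  |  dp/dt·Δt = +0.000080  |  p_7 = 0.475822

0.4758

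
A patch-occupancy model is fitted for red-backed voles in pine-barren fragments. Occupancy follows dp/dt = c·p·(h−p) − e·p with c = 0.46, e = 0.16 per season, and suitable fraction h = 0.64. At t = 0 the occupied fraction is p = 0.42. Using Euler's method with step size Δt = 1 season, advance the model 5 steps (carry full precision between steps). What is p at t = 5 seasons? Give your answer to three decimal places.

0.341

Update rule: p ← p + [c·p·(h−p) − e·p]·Δt with Δt = 1.
  1  |  dp/dt·Δt = -0.024696  |  p_1 = 0.395304
  2  |  dp/dt·Δt = -0.018753  |  p_2 = 0.376551
  3  |  dp/dt·Δt = -0.014615  |  p_3 = 0.361936
  4  |  dp/dt·Δt = -0.011615  |  p_4 = 0.350321
  5  |  dp/dt·Δt = -0.009370  |  p_5 = 0.340951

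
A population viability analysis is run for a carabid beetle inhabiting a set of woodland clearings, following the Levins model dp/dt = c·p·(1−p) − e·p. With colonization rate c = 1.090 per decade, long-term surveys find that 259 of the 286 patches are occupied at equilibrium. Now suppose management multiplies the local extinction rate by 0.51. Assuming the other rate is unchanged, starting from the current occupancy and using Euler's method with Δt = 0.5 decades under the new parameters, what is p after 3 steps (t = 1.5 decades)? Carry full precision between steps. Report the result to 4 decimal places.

Observed p* = 259/286 = 0.90559.
Balance c(1−p*) = e gives e = 1.090×(1 − 0.90559) = 0.10290.
Starting from p₀ = 0.90559; update p ← p + (dp/dt)·Δt with the new parameters.
p: 0.90559 → 0.92843  (Δp = +0.02283)
p: 0.92843 → 0.94028  (Δp = +0.01185)
p: 0.94028 → 0.94621  (Δp = +0.00593)

0.9462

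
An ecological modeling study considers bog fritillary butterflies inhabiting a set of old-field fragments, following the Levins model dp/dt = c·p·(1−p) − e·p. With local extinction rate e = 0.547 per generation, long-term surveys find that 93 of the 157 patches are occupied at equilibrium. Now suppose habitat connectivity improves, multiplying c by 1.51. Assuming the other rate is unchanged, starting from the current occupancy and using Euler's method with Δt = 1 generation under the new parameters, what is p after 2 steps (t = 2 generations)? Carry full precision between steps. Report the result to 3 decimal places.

Observed p* = 93/157 = 0.59236.
Balance c(1−p*) = e gives c = e/(1 − 0.59236) = 0.547/0.40764 = 1.34186.
Starting from p₀ = 0.59236; update p ← p + (dp/dt)·Δt with the new parameters.
p: 0.59236 → 0.75761  (Δp = +0.16525)
p: 0.75761 → 0.71529  (Δp = -0.04232)

0.715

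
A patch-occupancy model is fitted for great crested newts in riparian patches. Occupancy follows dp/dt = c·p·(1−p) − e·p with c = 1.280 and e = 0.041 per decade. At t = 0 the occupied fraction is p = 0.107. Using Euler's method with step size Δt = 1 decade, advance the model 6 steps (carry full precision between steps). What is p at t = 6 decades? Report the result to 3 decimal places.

0.967

Update rule: p ← p + [c·p·(1−p) − e·p]·Δt with Δt = 1.
step 1: Δp = +0.11792, p = 0.22492
step 2: Δp = +0.21392, p = 0.43884
step 3: Δp = +0.29722, p = 0.73606
step 4: Δp = +0.21850, p = 0.95455
step 5: Δp = +0.01639, p = 0.97094
step 6: Δp = -0.00370, p = 0.96725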